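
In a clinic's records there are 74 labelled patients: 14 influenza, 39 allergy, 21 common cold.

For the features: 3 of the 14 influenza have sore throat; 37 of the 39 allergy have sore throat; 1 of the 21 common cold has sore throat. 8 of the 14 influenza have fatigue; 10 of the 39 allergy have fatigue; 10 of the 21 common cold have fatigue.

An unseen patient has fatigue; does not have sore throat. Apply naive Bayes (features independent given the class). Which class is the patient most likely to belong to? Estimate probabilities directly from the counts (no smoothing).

influenza: (14/74) × (11/14) × (8/14) ≈ 0.0849421
allergy: (39/74) × (2/39) × (10/39) ≈ 0.00693001
common cold: (21/74) × (20/21) × (10/21) ≈ 0.1287
Highest score → common cold.

common cold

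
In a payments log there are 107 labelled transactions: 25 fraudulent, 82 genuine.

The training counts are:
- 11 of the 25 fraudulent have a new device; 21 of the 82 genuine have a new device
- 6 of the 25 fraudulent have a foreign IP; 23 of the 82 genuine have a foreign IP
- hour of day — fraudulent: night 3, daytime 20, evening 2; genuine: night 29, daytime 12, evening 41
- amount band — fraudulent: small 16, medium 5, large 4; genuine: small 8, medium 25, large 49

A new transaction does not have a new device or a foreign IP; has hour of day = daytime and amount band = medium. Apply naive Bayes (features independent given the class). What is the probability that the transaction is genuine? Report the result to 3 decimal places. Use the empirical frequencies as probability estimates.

0.535

fraudulent: (25/107) × (14/25) × (19/25) × (20/25) × (5/25) ≈ 0.0159103
genuine: (82/107) × (61/82) × (59/82) × (12/82) × (25/82) ≈ 0.0183011
P(genuine | x) = 0.0183011 / 0.0342114 ≈ 0.535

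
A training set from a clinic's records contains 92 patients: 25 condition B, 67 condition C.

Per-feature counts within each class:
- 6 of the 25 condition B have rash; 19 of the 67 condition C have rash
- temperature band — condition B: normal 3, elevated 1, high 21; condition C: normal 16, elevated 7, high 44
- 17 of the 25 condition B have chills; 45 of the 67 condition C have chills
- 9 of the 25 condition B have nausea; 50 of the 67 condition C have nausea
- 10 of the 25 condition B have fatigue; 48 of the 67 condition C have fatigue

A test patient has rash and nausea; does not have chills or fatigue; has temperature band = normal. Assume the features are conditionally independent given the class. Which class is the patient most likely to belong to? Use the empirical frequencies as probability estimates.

condition B: (25/92) × (6/25) × (3/25) × (8/25) × (9/25) × (15/25) ≈ 0.000540939
condition C: (67/92) × (19/67) × (16/67) × (22/67) × (50/67) × (19/67) ≈ 0.00342715
Highest score → condition C.

condition C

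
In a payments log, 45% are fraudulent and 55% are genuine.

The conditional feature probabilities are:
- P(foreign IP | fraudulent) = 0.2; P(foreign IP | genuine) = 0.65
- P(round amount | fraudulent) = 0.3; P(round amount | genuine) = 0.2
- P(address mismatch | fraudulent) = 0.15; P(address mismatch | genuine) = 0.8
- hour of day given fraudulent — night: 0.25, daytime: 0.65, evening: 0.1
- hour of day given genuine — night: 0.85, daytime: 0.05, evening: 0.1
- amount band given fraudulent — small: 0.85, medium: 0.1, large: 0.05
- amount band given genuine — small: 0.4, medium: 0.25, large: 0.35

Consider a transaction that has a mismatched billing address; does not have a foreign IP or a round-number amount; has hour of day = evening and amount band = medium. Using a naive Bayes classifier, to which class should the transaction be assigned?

genuine

fraudulent: 0.45 × (1−0.2) × (1−0.3) × 0.15 × 0.1 × 0.1 = 0.000378
genuine: 0.55 × (1−0.65) × (1−0.2) × 0.8 × 0.1 × 0.25 = 0.00308
Highest score → genuine.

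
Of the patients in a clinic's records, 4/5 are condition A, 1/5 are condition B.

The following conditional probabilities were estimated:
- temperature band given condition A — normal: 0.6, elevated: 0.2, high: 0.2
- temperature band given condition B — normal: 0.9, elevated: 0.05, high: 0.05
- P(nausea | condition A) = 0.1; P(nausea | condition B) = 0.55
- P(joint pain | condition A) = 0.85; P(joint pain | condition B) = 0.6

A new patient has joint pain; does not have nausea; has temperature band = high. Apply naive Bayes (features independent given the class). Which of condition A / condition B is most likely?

condition A: 0.8 × 0.2 × (1−0.1) × 0.85 = 0.1224
condition B: 0.2 × 0.05 × (1−0.55) × 0.6 = 0.0027
Highest score → condition A.

condition A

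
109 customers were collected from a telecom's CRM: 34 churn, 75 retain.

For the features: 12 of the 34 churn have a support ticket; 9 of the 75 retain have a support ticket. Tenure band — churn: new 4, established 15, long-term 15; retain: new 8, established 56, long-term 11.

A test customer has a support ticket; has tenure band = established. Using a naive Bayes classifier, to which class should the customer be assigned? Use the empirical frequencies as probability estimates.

churn: (34/109) × (12/34) × (15/34) ≈ 0.0485699
retain: (75/109) × (9/75) × (56/75) ≈ 0.0616514
Highest score → retain.

retain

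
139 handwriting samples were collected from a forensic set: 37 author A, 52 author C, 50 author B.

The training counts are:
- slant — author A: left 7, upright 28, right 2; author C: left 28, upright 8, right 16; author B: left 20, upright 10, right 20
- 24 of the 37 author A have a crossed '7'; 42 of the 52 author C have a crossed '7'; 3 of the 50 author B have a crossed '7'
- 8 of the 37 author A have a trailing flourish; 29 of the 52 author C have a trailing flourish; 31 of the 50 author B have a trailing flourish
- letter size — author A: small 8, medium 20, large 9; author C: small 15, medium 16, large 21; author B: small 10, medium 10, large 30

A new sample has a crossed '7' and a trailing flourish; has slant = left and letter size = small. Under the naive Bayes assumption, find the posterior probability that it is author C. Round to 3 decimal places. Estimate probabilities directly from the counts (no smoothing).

0.910

author A: (37/139) × (7/37) × (24/37) × (8/37) × (8/37) ≈ 0.00152711
author C: (52/139) × (28/52) × (42/52) × (29/52) × (15/52) ≈ 0.0261741
author B: (50/139) × (20/50) × (3/50) × (31/50) × (10/50) ≈ 0.0010705
P(author C | x) = 0.0261741 / 0.02877171 ≈ 0.910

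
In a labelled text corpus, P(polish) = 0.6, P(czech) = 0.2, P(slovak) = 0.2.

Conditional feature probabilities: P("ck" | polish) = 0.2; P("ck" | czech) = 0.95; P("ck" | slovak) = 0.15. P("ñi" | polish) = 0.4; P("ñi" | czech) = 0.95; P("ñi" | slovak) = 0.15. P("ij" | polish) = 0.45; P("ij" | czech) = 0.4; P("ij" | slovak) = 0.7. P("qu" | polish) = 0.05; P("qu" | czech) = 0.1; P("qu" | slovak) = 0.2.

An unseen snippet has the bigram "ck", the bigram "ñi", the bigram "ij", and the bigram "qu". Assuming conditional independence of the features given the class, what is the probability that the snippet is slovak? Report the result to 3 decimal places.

0.071

polish: 0.6 × 0.2 × 0.4 × 0.45 × 0.05 = 0.00108
czech: 0.2 × 0.95 × 0.95 × 0.4 × 0.1 = 0.00722
slovak: 0.2 × 0.15 × 0.15 × 0.7 × 0.2 = 0.00063
P(slovak | x) = 0.00063 / 0.00893 ≈ 0.071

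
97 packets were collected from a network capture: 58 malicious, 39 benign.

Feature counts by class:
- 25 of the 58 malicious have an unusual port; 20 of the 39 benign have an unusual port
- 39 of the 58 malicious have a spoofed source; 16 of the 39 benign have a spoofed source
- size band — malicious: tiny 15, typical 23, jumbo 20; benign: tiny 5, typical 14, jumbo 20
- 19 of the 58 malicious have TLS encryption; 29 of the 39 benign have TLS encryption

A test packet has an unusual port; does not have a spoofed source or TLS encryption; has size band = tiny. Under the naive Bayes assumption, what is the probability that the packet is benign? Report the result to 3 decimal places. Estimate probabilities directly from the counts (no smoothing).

malicious: (58/97) × (25/58) × (19/58) × (15/58) × (39/58) ≈ 0.0146823
benign: (39/97) × (20/39) × (23/39) × (5/39) × (10/39) ≈ 0.00399726
P(benign | x) = 0.00399726 / 0.01867956 ≈ 0.214

0.214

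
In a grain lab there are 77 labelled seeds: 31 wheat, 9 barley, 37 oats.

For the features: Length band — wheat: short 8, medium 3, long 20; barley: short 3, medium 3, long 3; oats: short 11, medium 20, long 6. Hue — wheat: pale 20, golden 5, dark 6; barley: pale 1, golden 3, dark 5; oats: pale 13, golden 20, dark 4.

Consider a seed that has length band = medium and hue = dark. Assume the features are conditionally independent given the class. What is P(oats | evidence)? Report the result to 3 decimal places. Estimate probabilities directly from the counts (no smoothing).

wheat: (31/77) × (3/31) × (6/31) ≈ 0.00754085
barley: (9/77) × (3/9) × (5/9) ≈ 0.021645
oats: (37/77) × (20/37) × (4/37) ≈ 0.02808
P(oats | x) = 0.02808 / 0.05726585 ≈ 0.490

0.490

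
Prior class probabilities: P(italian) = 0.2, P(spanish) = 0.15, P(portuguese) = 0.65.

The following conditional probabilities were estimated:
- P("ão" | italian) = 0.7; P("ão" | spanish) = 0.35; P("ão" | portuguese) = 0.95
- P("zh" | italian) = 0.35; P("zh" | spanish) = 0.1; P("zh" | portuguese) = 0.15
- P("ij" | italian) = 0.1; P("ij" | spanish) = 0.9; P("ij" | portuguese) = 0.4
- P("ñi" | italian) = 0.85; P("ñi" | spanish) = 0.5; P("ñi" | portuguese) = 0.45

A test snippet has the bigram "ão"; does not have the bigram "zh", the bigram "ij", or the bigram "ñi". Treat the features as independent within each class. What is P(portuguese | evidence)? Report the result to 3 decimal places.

0.922

italian: 0.2 × 0.7 × (1−0.35) × (1−0.1) × (1−0.85) = 0.012285
spanish: 0.15 × 0.35 × (1−0.1) × (1−0.9) × (1−0.5) = 0.0023625
portuguese: 0.65 × 0.95 × (1−0.15) × (1−0.4) × (1−0.45) = 0.17320875
P(portuguese | x) = 0.17320875 / 0.18785625 ≈ 0.922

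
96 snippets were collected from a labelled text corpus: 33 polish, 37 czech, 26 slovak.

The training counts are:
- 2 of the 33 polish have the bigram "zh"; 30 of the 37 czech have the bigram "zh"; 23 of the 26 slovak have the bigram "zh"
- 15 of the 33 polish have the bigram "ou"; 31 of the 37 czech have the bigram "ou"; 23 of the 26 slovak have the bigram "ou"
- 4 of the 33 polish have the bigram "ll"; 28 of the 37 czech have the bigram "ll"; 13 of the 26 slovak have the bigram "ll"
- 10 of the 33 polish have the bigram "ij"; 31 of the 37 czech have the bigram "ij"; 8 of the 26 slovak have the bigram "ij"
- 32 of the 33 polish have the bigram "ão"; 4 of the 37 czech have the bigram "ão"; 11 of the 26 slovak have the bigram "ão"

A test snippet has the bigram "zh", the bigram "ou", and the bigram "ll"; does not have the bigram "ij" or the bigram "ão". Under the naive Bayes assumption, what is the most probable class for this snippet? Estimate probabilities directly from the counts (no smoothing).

slovak

polish: (33/96) × (2/33) × (15/33) × (4/33) × (23/33) × (1/33) ≈ 0.0000242428
czech: (37/96) × (30/37) × (31/37) × (28/37) × (6/37) × (33/37) ≈ 0.0286568
slovak: (26/96) × (23/26) × (23/26) × (13/26) × (18/26) × (15/26) ≈ 0.0423251
Highest score → slovak.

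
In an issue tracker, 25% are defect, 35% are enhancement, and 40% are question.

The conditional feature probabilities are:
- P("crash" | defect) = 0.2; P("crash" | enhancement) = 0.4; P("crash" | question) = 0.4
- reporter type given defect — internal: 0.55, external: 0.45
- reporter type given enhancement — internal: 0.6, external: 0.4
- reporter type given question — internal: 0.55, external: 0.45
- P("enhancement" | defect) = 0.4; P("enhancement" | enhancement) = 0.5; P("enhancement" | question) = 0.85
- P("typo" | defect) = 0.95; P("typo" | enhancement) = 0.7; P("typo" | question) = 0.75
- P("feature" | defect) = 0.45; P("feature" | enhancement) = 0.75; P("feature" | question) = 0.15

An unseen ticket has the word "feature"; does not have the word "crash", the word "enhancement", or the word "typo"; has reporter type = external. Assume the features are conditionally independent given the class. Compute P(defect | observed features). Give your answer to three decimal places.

0.108

defect: 0.25 × (1−0.2) × 0.45 × (1−0.4) × (1−0.95) × 0.45 = 0.001215
enhancement: 0.35 × (1−0.4) × 0.4 × (1−0.5) × (1−0.7) × 0.75 = 0.00945
question: 0.4 × (1−0.4) × 0.45 × (1−0.85) × (1−0.75) × 0.15 = 0.0006075
P(defect | x) = 0.001215 / 0.0112725 ≈ 0.108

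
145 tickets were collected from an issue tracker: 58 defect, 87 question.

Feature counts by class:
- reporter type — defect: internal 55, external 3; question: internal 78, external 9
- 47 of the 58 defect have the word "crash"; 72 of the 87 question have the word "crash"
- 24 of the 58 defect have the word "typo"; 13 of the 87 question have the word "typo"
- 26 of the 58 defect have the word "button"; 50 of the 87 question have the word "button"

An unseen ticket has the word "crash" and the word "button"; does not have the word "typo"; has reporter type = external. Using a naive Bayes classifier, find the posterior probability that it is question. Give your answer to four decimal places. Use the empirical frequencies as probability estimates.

0.8507

defect: (58/145) × (3/58) × (47/58) × (34/58) × (26/58) ≈ 0.00440575
question: (87/145) × (9/87) × (72/87) × (74/87) × (50/87) ≈ 0.0251102
P(question | x) = 0.0251102 / 0.02951595 ≈ 0.8507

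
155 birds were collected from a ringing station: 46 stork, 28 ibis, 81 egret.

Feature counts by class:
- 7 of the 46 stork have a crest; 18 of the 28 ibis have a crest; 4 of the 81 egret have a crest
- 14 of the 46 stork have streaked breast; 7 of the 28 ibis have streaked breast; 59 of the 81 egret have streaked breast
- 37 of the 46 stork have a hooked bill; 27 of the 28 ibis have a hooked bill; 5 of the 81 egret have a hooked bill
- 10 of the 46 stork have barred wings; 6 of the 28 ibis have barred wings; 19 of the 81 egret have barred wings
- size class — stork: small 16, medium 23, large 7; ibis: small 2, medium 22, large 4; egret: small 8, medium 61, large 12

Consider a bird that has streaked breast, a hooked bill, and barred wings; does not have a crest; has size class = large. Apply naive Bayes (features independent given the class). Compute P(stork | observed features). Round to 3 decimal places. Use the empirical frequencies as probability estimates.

stork: (46/155) × (39/46) × (14/46) × (37/46) × (10/46) × (7/46) ≈ 0.00203765
ibis: (28/155) × (10/28) × (7/28) × (27/28) × (6/28) × (4/28) ≈ 0.000476112
egret: (81/155) × (77/81) × (59/81) × (5/81) × (19/81) × (12/81) ≈ 0.000776204
P(stork | x) = 0.00203765 / 0.003289966 ≈ 0.619

0.619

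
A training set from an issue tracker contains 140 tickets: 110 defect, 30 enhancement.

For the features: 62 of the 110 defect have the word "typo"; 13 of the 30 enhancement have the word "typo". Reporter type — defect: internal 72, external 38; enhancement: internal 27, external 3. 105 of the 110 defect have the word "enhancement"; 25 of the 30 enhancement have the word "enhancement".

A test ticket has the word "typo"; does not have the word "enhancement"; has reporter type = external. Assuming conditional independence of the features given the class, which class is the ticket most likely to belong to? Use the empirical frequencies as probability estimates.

defect

defect: (110/140) × (62/110) × (38/110) × (5/110) ≈ 0.00695396
enhancement: (30/140) × (13/30) × (3/30) × (5/30) ≈ 0.00154762
Highest score → defect.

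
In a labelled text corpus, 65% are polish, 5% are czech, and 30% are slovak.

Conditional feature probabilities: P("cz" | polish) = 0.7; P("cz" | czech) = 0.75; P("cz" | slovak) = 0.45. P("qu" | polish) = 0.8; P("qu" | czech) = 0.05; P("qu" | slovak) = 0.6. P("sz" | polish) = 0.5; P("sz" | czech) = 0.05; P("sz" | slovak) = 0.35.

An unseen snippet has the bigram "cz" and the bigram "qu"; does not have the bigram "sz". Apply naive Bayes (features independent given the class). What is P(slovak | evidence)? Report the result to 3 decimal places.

polish: 0.65 × 0.7 × 0.8 × (1−0.5) = 0.182
czech: 0.05 × 0.75 × 0.05 × (1−0.05) = 0.00178125
slovak: 0.3 × 0.45 × 0.6 × (1−0.35) = 0.05265
P(slovak | x) = 0.05265 / 0.23643125 ≈ 0.223

0.223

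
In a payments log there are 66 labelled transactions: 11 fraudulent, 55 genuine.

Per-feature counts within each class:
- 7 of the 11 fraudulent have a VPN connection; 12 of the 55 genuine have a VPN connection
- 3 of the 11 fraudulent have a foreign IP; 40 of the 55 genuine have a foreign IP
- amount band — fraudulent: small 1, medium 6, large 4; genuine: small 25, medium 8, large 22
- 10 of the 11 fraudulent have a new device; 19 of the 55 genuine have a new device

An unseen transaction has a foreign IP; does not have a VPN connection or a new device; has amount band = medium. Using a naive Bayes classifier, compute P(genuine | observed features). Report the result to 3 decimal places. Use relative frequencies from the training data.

fraudulent: (11/66) × (4/11) × (3/11) × (6/11) × (1/11) ≈ 0.000819616
genuine: (55/66) × (43/55) × (40/55) × (8/55) × (36/55) ≈ 0.0451117
P(genuine | x) = 0.0451117 / 0.045931316 ≈ 0.982

0.982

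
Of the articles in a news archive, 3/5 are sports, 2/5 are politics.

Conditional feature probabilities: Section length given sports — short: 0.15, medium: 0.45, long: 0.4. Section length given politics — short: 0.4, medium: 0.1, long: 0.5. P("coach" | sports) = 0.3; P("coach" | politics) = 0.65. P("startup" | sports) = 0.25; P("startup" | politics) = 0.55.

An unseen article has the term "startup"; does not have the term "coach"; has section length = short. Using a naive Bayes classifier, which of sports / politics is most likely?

sports: 0.6 × 0.15 × (1−0.3) × 0.25 = 0.01575
politics: 0.4 × 0.4 × (1−0.65) × 0.55 = 0.0308
Highest score → politics.

politics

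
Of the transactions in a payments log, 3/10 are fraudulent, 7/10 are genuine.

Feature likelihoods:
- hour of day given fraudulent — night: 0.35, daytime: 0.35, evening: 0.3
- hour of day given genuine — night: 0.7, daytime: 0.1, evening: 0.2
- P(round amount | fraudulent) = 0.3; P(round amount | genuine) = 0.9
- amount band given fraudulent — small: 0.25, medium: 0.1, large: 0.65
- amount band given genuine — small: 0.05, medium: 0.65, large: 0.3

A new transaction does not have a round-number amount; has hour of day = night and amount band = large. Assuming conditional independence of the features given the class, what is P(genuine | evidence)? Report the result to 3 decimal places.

fraudulent: 0.3 × 0.35 × (1−0.3) × 0.65 = 0.047775
genuine: 0.7 × 0.7 × (1−0.9) × 0.3 = 0.0147
P(genuine | x) = 0.0147 / 0.062475 ≈ 0.235

0.235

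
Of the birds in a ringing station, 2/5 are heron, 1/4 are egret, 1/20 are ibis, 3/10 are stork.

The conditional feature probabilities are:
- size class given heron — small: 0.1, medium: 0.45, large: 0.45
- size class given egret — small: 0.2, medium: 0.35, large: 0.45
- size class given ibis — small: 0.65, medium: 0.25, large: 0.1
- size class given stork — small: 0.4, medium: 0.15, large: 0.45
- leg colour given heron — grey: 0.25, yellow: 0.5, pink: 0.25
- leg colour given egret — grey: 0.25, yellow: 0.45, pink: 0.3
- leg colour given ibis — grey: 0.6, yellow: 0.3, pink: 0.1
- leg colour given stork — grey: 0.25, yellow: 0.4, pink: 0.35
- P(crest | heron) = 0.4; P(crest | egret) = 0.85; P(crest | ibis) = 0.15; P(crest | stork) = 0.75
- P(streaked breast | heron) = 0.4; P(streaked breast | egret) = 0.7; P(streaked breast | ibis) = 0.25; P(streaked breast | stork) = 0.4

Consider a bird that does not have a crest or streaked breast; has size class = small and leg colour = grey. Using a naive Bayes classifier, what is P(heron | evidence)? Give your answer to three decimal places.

0.171

heron: 0.4 × 0.1 × 0.25 × (1−0.4) × (1−0.4) = 0.0036
egret: 0.25 × 0.2 × 0.25 × (1−0.85) × (1−0.7) = 0.0005625
ibis: 0.05 × 0.65 × 0.6 × (1−0.15) × (1−0.25) = 0.01243125
stork: 0.3 × 0.4 × 0.25 × (1−0.75) × (1−0.4) = 0.0045
P(heron | x) = 0.0036 / 0.02109375 ≈ 0.171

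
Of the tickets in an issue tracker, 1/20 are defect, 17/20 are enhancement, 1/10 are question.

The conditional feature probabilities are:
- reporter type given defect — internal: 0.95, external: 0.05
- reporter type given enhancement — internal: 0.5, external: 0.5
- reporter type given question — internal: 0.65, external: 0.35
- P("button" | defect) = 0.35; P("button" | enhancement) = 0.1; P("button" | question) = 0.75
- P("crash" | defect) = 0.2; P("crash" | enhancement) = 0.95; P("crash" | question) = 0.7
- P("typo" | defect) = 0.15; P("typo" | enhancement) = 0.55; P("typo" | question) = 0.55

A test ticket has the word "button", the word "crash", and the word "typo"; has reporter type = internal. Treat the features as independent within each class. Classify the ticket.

defect: 0.05 × 0.95 × 0.35 × 0.2 × 0.15 = 0.00049875
enhancement: 0.85 × 0.5 × 0.1 × 0.95 × 0.55 = 0.02220625
question: 0.1 × 0.65 × 0.75 × 0.7 × 0.55 = 0.01876875
Highest score → enhancement.

enhancement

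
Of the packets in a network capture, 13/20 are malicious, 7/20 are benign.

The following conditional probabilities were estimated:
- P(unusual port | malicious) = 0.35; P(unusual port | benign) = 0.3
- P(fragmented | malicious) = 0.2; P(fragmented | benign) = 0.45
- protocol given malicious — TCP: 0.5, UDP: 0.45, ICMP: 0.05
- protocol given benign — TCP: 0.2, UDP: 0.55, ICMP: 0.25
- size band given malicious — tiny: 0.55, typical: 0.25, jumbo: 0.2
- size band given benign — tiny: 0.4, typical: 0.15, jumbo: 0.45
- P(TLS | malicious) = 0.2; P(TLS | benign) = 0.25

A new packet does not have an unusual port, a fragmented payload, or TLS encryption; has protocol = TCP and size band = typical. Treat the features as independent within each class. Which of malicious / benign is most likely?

malicious

malicious: 0.65 × (1−0.35) × (1−0.2) × 0.5 × 0.25 × (1−0.2) = 0.0338
benign: 0.35 × (1−0.3) × (1−0.45) × 0.2 × 0.15 × (1−0.25) = 0.003031875
Highest score → malicious.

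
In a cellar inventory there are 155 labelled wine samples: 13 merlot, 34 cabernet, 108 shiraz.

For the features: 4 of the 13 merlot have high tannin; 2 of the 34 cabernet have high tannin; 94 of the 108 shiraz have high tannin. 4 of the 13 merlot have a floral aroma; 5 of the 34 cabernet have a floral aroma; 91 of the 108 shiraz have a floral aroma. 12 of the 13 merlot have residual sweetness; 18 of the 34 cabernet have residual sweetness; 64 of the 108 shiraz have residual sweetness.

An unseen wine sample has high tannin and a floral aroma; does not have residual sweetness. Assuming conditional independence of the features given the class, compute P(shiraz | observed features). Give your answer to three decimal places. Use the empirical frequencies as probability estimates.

0.993

merlot: (13/155) × (4/13) × (4/13) × (1/13) ≈ 0.000610804
cabernet: (34/155) × (2/34) × (5/34) × (16/34) ≈ 0.000892957
shiraz: (108/155) × (94/108) × (91/108) × (44/108) ≈ 0.208182
P(shiraz | x) = 0.208182 / 0.209685761 ≈ 0.993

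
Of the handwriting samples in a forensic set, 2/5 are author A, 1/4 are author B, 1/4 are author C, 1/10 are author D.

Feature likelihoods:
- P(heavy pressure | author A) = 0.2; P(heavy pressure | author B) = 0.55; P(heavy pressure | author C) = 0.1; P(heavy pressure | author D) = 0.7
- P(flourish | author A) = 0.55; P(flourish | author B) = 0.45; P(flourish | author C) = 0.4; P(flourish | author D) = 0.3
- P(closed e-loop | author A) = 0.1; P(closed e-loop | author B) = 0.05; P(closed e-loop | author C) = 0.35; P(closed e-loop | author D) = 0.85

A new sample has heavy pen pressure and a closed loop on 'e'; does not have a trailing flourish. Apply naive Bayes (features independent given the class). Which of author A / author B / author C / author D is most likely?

author A: 0.4 × 0.2 × (1−0.55) × 0.1 = 0.0036
author B: 0.25 × 0.55 × (1−0.45) × 0.05 = 0.00378125
author C: 0.25 × 0.1 × (1−0.4) × 0.35 = 0.00525
author D: 0.1 × 0.7 × (1−0.3) × 0.85 = 0.04165
Highest score → author D.

author D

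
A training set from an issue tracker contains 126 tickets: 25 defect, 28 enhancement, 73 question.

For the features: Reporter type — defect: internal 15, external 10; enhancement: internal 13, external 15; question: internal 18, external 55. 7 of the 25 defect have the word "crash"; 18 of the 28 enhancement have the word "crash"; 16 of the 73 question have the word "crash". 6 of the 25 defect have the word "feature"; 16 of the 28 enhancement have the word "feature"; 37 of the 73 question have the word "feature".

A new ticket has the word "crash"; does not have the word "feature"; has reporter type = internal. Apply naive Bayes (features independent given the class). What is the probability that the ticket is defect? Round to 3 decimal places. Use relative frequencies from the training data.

0.366

defect: (25/126) × (15/25) × (7/25) × (19/25) ≈ 0.0253333
enhancement: (28/126) × (13/28) × (18/28) × (12/28) ≈ 0.0284257
question: (73/126) × (18/73) × (16/73) × (36/73) ≈ 0.0154411
P(defect | x) = 0.0253333 / 0.0692001 ≈ 0.366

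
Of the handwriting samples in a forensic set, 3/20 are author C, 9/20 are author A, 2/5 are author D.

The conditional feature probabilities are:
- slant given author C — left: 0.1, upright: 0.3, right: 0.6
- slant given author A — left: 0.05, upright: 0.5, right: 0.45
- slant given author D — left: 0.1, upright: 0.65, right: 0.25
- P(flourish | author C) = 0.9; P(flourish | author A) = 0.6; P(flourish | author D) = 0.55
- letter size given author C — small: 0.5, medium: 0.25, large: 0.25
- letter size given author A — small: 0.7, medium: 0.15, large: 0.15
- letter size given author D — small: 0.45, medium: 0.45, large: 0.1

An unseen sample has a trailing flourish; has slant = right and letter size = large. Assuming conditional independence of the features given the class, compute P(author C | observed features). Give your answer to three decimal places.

0.460

author C: 0.15 × 0.6 × 0.9 × 0.25 = 0.02025
author A: 0.45 × 0.45 × 0.6 × 0.15 = 0.018225
author D: 0.4 × 0.25 × 0.55 × 0.1 = 0.0055
P(author C | x) = 0.02025 / 0.043975 ≈ 0.460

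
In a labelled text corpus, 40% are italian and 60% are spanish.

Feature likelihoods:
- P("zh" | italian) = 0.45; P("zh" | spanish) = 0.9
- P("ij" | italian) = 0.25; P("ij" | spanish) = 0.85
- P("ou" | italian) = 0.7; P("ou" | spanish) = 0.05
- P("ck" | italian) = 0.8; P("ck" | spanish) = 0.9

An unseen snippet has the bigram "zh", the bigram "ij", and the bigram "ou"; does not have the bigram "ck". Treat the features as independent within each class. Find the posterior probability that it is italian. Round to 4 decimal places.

0.7330

italian: 0.4 × 0.45 × 0.25 × 0.7 × (1−0.8) = 0.0063
spanish: 0.6 × 0.9 × 0.85 × 0.05 × (1−0.9) = 0.002295
P(italian | x) = 0.0063 / 0.008595 ≈ 0.7330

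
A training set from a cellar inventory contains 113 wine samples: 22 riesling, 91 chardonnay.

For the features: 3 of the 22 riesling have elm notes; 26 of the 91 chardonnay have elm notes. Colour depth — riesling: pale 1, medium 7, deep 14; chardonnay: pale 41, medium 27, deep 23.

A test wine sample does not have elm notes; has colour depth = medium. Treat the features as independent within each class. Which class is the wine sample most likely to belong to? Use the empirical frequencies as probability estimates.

chardonnay

riesling: (22/113) × (19/22) × (7/22) ≈ 0.0534996
chardonnay: (91/113) × (65/91) × (27/91) ≈ 0.17067
Highest score → chardonnay.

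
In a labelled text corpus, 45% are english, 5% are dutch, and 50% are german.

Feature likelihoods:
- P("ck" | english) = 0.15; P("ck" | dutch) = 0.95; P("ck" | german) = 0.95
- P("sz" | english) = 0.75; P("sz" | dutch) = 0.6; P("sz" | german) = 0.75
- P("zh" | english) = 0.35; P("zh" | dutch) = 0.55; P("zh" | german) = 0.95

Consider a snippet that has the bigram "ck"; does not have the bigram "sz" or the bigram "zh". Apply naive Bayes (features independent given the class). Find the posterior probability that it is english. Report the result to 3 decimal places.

0.431

english: 0.45 × 0.15 × (1−0.75) × (1−0.35) = 0.01096875
dutch: 0.05 × 0.95 × (1−0.6) × (1−0.55) = 0.00855
german: 0.5 × 0.95 × (1−0.75) × (1−0.95) = 0.0059375
P(english | x) = 0.01096875 / 0.02545625 ≈ 0.431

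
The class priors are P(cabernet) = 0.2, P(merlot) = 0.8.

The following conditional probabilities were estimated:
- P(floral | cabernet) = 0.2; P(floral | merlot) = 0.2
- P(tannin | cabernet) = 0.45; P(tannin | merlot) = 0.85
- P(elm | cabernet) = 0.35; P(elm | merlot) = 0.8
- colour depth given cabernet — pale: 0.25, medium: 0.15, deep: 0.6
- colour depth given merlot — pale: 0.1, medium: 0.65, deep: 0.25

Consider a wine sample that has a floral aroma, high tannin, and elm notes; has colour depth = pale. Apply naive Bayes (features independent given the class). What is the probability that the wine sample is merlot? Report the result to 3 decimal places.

0.874

cabernet: 0.2 × 0.2 × 0.45 × 0.35 × 0.25 = 0.001575
merlot: 0.8 × 0.2 × 0.85 × 0.8 × 0.1 = 0.01088
P(merlot | x) = 0.01088 / 0.012455 ≈ 0.874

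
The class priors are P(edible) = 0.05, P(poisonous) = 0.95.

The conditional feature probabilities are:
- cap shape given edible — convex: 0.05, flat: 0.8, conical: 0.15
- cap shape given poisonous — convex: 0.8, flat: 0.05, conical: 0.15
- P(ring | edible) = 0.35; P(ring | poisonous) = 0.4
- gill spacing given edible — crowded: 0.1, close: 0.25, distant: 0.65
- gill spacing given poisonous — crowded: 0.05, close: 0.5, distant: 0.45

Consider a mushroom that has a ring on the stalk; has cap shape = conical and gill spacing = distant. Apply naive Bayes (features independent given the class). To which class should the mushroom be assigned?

edible: 0.05 × 0.15 × 0.35 × 0.65 = 0.00170625
poisonous: 0.95 × 0.15 × 0.4 × 0.45 = 0.02565
Highest score → poisonous.

poisonous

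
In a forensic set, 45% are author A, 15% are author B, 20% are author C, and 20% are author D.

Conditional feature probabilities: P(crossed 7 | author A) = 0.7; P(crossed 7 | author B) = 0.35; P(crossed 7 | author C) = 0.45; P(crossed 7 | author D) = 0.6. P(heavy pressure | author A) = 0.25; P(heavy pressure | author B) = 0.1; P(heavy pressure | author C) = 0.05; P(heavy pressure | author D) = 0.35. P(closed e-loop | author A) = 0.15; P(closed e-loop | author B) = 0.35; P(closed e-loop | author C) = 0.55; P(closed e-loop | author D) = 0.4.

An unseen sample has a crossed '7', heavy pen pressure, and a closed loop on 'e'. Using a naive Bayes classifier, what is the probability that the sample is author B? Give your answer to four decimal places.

author A: 0.45 × 0.7 × 0.25 × 0.15 = 0.0118125
author B: 0.15 × 0.35 × 0.1 × 0.35 = 0.0018375
author C: 0.2 × 0.45 × 0.05 × 0.55 = 0.002475
author D: 0.2 × 0.6 × 0.35 × 0.4 = 0.0168
P(author B | x) = 0.0018375 / 0.032925 ≈ 0.0558

0.0558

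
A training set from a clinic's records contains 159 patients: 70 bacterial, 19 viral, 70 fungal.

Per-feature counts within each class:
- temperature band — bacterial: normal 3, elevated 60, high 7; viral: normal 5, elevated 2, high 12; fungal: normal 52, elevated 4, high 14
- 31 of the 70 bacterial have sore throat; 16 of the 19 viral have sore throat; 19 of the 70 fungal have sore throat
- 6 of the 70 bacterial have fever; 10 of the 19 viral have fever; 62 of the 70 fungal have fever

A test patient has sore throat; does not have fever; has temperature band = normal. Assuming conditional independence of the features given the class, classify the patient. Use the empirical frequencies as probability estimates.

bacterial: (70/159) × (3/70) × (31/70) × (64/70) ≈ 0.00763958
viral: (19/159) × (5/19) × (16/19) × (9/19) ≈ 0.0125438
fungal: (70/159) × (52/70) × (19/70) × (8/70) ≈ 0.010145
Highest score → viral.

viral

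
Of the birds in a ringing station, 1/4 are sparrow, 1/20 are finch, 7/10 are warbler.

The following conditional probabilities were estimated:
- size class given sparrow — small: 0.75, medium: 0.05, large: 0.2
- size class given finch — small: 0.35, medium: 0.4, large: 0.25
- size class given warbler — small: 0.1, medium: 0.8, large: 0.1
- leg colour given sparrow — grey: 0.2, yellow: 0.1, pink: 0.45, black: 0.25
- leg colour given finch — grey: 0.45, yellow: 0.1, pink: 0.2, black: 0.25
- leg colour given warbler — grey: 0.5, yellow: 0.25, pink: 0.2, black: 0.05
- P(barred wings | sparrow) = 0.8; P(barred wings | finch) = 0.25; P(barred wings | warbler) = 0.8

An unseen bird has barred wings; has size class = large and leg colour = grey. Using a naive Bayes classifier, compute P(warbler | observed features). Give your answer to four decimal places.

sparrow: 0.25 × 0.2 × 0.2 × 0.8 = 0.008
finch: 0.05 × 0.25 × 0.45 × 0.25 = 0.00140625
warbler: 0.7 × 0.1 × 0.5 × 0.8 = 0.028
P(warbler | x) = 0.028 / 0.03740625 ≈ 0.7485

0.7485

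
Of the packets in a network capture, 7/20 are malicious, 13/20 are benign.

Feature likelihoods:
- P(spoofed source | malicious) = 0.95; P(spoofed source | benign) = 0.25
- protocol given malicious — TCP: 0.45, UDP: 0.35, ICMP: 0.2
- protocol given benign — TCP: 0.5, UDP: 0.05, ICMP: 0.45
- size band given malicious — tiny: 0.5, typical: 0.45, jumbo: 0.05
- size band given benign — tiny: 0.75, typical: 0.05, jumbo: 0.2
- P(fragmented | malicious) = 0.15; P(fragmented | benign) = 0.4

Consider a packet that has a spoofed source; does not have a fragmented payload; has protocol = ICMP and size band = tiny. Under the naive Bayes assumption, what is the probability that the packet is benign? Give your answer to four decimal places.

malicious: 0.35 × 0.95 × 0.2 × 0.5 × (1−0.15) = 0.0282625
benign: 0.65 × 0.25 × 0.45 × 0.75 × (1−0.4) = 0.03290625
P(benign | x) = 0.03290625 / 0.06116875 ≈ 0.5380

0.5380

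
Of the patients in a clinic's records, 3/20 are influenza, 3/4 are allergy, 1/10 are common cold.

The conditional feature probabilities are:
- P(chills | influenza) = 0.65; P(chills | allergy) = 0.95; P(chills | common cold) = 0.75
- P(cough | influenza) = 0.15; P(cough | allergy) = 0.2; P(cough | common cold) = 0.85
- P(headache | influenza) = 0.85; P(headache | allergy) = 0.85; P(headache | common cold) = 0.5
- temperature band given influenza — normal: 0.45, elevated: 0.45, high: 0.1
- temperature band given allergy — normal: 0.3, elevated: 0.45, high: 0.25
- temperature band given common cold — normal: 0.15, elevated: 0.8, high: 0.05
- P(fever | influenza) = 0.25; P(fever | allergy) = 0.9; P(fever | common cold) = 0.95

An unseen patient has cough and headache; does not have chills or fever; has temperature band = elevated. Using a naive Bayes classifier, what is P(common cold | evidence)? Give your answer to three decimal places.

0.143

influenza: 0.15 × (1−0.65) × 0.15 × 0.85 × 0.45 × (1−0.25) = 0.002259140625
allergy: 0.75 × (1−0.95) × 0.2 × 0.85 × 0.45 × (1−0.9) = 0.000286875
common cold: 0.1 × (1−0.75) × 0.85 × 0.5 × 0.8 × (1−0.95) = 0.000425
P(common cold | x) = 0.000425 / 0.002971015625 ≈ 0.143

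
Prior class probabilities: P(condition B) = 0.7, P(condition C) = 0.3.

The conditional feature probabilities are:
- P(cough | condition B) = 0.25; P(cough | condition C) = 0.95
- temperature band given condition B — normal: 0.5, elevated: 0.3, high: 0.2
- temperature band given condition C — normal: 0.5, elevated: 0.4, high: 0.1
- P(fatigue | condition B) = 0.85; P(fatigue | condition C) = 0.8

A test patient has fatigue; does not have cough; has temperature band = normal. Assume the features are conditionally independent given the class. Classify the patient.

condition B: 0.7 × (1−0.25) × 0.5 × 0.85 = 0.223125
condition C: 0.3 × (1−0.95) × 0.5 × 0.8 = 0.006
Highest score → condition B.

condition B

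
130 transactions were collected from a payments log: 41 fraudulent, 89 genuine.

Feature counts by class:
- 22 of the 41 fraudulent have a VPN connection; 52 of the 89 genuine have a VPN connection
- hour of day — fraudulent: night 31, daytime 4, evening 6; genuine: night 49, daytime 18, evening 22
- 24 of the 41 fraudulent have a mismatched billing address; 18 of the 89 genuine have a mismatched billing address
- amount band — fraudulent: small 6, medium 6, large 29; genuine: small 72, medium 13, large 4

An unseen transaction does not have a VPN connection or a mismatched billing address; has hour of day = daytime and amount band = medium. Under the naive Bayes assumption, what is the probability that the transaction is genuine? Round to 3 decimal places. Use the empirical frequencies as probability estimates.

fraudulent: (41/130) × (19/41) × (4/41) × (17/41) × (6/41) ≈ 0.000865205
genuine: (89/130) × (37/89) × (18/89) × (71/89) × (13/89) ≈ 0.00670753
P(genuine | x) = 0.00670753 / 0.007572735 ≈ 0.886

0.886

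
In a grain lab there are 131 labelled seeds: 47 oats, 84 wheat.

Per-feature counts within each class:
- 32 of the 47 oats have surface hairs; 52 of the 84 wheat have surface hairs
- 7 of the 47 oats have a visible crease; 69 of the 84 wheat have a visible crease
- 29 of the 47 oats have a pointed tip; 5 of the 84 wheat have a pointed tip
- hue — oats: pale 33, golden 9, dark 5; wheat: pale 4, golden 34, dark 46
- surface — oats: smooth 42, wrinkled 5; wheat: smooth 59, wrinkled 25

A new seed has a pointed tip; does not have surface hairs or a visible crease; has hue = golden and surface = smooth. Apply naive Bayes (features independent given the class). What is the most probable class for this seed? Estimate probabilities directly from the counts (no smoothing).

oats: (47/131) × (15/47) × (40/47) × (29/47) × (9/47) × (42/47) ≈ 0.0102891
wheat: (84/131) × (32/84) × (15/84) × (5/84) × (34/84) × (59/84) ≈ 0.000738165
Highest score → oats.

oats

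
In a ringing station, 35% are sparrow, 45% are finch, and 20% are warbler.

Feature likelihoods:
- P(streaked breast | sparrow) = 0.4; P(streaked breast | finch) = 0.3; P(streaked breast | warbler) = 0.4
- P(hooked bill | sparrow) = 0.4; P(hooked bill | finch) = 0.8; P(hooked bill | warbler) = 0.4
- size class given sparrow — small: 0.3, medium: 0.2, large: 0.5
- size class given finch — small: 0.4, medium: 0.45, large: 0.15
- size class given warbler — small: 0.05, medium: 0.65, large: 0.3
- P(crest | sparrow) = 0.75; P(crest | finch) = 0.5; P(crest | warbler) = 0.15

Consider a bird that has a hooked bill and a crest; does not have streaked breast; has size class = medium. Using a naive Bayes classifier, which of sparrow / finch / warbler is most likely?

sparrow: 0.35 × (1−0.4) × 0.4 × 0.2 × 0.75 = 0.0126
finch: 0.45 × (1−0.3) × 0.8 × 0.45 × 0.5 = 0.0567
warbler: 0.2 × (1−0.4) × 0.4 × 0.65 × 0.15 = 0.00468
Highest score → finch.

finch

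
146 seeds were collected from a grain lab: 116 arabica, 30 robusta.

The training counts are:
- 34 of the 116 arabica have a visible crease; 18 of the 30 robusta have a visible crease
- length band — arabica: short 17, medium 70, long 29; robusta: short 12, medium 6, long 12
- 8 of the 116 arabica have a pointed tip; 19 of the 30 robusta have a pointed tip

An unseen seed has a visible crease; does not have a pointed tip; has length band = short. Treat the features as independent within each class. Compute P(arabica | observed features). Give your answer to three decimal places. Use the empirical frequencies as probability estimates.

arabica: (116/146) × (34/116) × (17/116) × (108/116) ≈ 0.0317748
robusta: (30/146) × (18/30) × (12/30) × (11/30) ≈ 0.0180822
P(arabica | x) = 0.0317748 / 0.049857 ≈ 0.637

0.637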